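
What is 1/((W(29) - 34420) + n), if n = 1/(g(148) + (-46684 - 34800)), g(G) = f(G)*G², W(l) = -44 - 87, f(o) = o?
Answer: -3160308/109191801707 ≈ -2.8943e-5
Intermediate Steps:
W(l) = -131
g(G) = G³ (g(G) = G*G² = G³)
n = 1/3160308 (n = 1/(148³ + (-46684 - 34800)) = 1/(3241792 - 81484) = 1/3160308 ≈ 3.1643e-7)
1/((W(29) - 34420) + n) = 1/((-131 - 34420) + 1/3160308) = 1/(-34551 + 1/3160308) = 1/(-109191801707/3160308) = -3160308/109191801707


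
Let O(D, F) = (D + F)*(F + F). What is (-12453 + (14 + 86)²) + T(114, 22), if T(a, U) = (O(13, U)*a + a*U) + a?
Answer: 175729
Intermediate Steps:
O(D, F) = 2*F*(D + F) (O(D, F) = (D + F)*(2*F) = 2*F*(D + F))
T(a, U) = a + U*a + 2*U*a*(13 + U) (T(a, U) = ((2*U*(13 + U))*a + a*U) + a = (2*U*a*(13 + U) + U*a) + a = (U*a + 2*U*a*(13 + U)) + a = a + U*a + 2*U*a*(13 + U))
(-12453 + (14 + 86)²) + T(114, 22) = (-12453 + (14 + 86)²) + 114*(1 + 22 + 2*22*(13 + 22)) = (-12453 + 100²) + 114*(1 + 22 + 2*22*35) = (-12453 + 10000) + 114*(1 + 22 + 1540) = -2453 + 114*1563 = -2453 + 178182 = 175729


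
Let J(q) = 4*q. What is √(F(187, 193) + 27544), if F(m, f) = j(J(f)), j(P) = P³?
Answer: 2*√115031798 ≈ 21451.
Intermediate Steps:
F(m, f) = 64*f³ (F(m, f) = (4*f)³ = 64*f³)
√(F(187, 193) + 27544) = √(64*193³ + 27544) = √(64*7189057 + 27544) = √(460099648 + 27544) = √460127192 = 2*√115031798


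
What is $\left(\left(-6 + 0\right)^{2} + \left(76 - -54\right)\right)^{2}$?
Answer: $27556$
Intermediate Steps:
$\left(\left(-6 + 0\right)^{2} + \left(76 - -54\right)\right)^{2} = \left(\left(-6\right)^{2} + \left(76 + 54\right)\right)^{2} = \left(36 + 130\right)^{2} = 166^{2} = 27556$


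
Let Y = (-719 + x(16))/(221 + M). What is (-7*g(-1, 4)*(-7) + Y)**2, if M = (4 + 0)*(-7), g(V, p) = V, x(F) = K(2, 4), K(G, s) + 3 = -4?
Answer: 103693489/37249 ≈ 2783.8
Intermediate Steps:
K(G, s) = -7 (K(G, s) = -3 - 4 = -7)
x(F) = -7
M = -28 (M = 4*(-7) = -28)
Y = -726/193 (Y = (-719 - 7)/(221 - 28) = -726/193 ≈ -3.7617)
(-7*g(-1, 4)*(-7) + Y)**2 = (-7*(-1)*(-7) - 726/193)**2 = (7*(-7) - 726/193)**2 = (-49 - 726/193)**2 = (-10183/193)**2 = 103693489/37249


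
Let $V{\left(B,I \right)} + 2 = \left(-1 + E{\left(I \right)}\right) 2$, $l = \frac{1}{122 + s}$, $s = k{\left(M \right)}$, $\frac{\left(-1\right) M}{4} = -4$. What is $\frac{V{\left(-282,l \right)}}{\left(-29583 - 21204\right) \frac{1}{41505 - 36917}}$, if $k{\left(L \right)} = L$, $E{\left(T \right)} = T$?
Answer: $\frac{114700}{318573} \approx 0.36004$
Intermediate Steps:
$M = 16$ ($M = \left(-4\right) \left(-4\right) = 16$)
$s = 16$
$l = \frac{1}{138}$ ($l = \frac{1}{122 + 16} = \frac{1}{138} \approx 0.0072464$)
$V{\left(B,I \right)} = -4 + 2 I$ ($V{\left(B,I \right)} = -2 + \left(-1 + I\right) 2 = -2 + \left(-2 + 2 I\right) = -4 + 2 I$)
$\frac{V{\left(-282,l \right)}}{\left(-29583 - 21204\right) \frac{1}{41505 - 36917}} = \frac{-4 + 2 \cdot \frac{1}{138}}{\left(-29583 - 21204\right) \frac{1}{41505 - 36917}} = \frac{-4 + \frac{1}{69}}{\left(-50787\right) \frac{1}{4588}} = - \frac{275}{69 \left(\left(-50787\right) \frac{1}{4588}\right)} = - \frac{275}{69 \left(- \frac{50787}{4588}\right)} = \left(- \frac{275}{69}\right) \left(- \frac{4588}{50787}\right) = \frac{114700}{318573}$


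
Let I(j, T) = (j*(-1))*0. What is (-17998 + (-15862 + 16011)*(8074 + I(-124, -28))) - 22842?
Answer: 1162186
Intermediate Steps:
I(j, T) = 0 (I(j, T) = -j*0 = 0)
(-17998 + (-15862 + 16011)*(8074 + I(-124, -28))) - 22842 = (-17998 + (-15862 + 16011)*(8074 + 0)) - 22842 = (-17998 + 149*8074) - 22842 = (-17998 + 1203026) - 22842 = 1185028 - 22842 = 1162186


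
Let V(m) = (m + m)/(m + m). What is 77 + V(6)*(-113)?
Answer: -36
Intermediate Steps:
V(m) = 1 (V(m) = (2*m)/((2*m)) = (2*m)*(1/(2*m)) = 1)
77 + V(6)*(-113) = 77 + 1*(-113) = 77 - 113 = -36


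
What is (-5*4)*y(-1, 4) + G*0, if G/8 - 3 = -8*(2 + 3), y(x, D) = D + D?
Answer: -160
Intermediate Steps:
y(x, D) = 2*D
G = -296 (G = 24 + 8*(-8*(2 + 3)) = 24 + 8*(-8*5) = 24 + 8*(-40) = 24 - 320 = -296)
(-5*4)*y(-1, 4) + G*0 = (-5*4)*(2*4) - 296*0 = -20*8 + 0 = -160 + 0 = -160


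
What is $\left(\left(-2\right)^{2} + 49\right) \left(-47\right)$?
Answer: $-2491$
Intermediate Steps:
$\left(\left(-2\right)^{2} + 49\right) \left(-47\right) = \left(4 + 49\right) \left(-47\right) = 53 \left(-47\right) = -2491$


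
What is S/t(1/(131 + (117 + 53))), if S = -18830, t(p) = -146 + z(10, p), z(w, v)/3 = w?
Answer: 9415/58 ≈ 162.33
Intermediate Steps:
z(w, v) = 3*w
t(p) = -116 (t(p) = -146 + 3*10 = -146 + 30 = -116)
S/t(1/(131 + (117 + 53))) = -18830/(-116) = -18830*(-1/116) = 9415/58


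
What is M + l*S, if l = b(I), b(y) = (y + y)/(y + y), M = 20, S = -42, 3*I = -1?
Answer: -22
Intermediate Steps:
I = -1/3 (I = (1/3)*(-1) = -1/3 ≈ -0.33333)
b(y) = 1 (b(y) = (2*y)/((2*y)) = (2*y)*(1/(2*y)) = 1)
l = 1
M + l*S = 20 + 1*(-42) = 20 - 42 = -22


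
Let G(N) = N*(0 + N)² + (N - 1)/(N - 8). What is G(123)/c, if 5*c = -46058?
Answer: -213999827/1059334 ≈ -202.01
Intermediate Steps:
c = -46058/5 (c = (⅕)*(-46058) = -46058/5 ≈ -9211.6)
G(N) = N³ + (-1 + N)/(-8 + N) (G(N) = N*N² + (-1 + N)/(-8 + N) = N³ + (-1 + N)/(-8 + N))
G(123)/c = ((-1 + 123 + 123⁴ - 8*123³)/(-8 + 123))/(-46058/5) = ((-1 + 123 + 228886641 - 8*1860867)/115)*(-5/46058) = ((-1 + 123 + 228886641 - 14886936)/115)*(-5/46058) = ((1/115)*213999827)*(-5/46058) = (213999827/115)*(-5/46058) = -213999827/1059334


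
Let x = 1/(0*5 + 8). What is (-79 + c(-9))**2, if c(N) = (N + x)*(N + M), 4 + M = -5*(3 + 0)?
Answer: 114921/4 ≈ 28730.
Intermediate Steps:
x = 1/8 (x = 1/(0 + 8) = 1/8 ≈ 0.12500)
M = -19 (M = -4 - 5*(3 + 0) = -4 - 5*3 = -4 - 15 = -19)
c(N) = (-19 + N)*(1/8 + N) (c(N) = (N + 1/8)*(N - 19) = (1/8 + N)*(-19 + N) = (-19 + N)*(1/8 + N))
(-79 + c(-9))**2 = (-79 + (-19/8 + (-9)**2 - 151/8*(-9)))**2 = (-79 + (-19/8 + 81 + 1359/8))**2 = (-79 + 497/2)**2 = (339/2)**2 = 114921/4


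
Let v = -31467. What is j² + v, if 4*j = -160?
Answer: -29867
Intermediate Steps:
j = -40 (j = (¼)*(-160) = -40)
j² + v = (-40)² - 31467 = 1600 - 31467 = -29867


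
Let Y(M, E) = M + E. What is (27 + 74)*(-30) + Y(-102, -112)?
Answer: -3244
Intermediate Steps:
Y(M, E) = E + M
(27 + 74)*(-30) + Y(-102, -112) = (27 + 74)*(-30) + (-112 - 102) = 101*(-30) - 214 = -3030 - 214 = -3244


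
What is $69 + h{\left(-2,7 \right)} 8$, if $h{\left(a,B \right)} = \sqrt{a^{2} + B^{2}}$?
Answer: $69 + 8 \sqrt{53} \approx 127.24$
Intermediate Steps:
$h{\left(a,B \right)} = \sqrt{B^{2} + a^{2}}$
$69 + h{\left(-2,7 \right)} 8 = 69 + \sqrt{7^{2} + \left(-2\right)^{2}} \cdot 8 = 69 + \sqrt{49 + 4} \cdot 8 = 69 + \sqrt{53} \cdot 8 = 69 + 8 \sqrt{53}$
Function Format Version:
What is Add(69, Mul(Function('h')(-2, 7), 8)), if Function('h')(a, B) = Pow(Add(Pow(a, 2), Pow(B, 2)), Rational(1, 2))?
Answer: Add(69, Mul(8, Pow(53, Rational(1, 2)))) ≈ 127.24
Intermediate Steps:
Function('h')(a, B) = Pow(Add(Pow(B, 2), Pow(a, 2)), Rational(1, 2))
Add(69, Mul(Function('h')(-2, 7), 8)) = Add(69, Mul(Pow(Add(Pow(7, 2), Pow(-2, 2)), Rational(1, 2)), 8)) = Add(69, Mul(Pow(Add(49, 4), Rational(1, 2)), 8)) = Add(69, Mul(Pow(53, Rational(1, 2)), 8)) = Add(69, Mul(8, Pow(53, Rational(1, 2))))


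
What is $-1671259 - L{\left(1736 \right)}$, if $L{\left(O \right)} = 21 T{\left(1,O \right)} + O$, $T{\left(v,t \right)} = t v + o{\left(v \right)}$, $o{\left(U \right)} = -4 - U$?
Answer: $-1709346$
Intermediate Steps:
$T{\left(v,t \right)} = -4 - v + t v$ ($T{\left(v,t \right)} = t v - \left(4 + v\right) = -4 - v + t v$)
$L{\left(O \right)} = -105 + 22 O$ ($L{\left(O \right)} = 21 \left(-4 - 1 + O 1\right) + O = 21 \left(-4 - 1 + O\right) + O = 21 \left(-5 + O\right) + O = \left(-105 + 21 O\right) + O = -105 + 22 O$)
$-1671259 - L{\left(1736 \right)} = -1671259 - \left(-105 + 22 \cdot 1736\right) = -1671259 - \left(-105 + 38192\right) = -1671259 - 38087 = -1709346$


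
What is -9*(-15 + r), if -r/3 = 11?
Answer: 432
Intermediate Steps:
r = -33 (r = -3*11 = -33)
-9*(-15 + r) = -9*(-15 - 33) = -9*(-48) = 432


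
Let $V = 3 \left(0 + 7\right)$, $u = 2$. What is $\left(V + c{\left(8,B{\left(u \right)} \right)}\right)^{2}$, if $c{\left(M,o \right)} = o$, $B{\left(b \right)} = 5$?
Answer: $676$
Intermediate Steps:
$V = 21$ ($V = 3 \cdot 7 = 21$)
$\left(V + c{\left(8,B{\left(u \right)} \right)}\right)^{2} = \left(21 + 5\right)^{2} = 26^{2} = 676$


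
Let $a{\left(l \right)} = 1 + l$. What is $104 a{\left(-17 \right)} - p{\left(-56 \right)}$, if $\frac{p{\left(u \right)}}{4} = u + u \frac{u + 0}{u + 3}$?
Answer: $- \frac{63776}{53} \approx -1203.3$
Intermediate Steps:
$p{\left(u \right)} = 4 u + \frac{4 u^{2}}{3 + u}$ ($p{\left(u \right)} = 4 \left(u + u \frac{u + 0}{u + 3}\right) = 4 \left(u + u \frac{u}{3 + u}\right) = 4 \left(u + \frac{u^{2}}{3 + u}\right) = 4 u + \frac{4 u^{2}}{3 + u}$)
$104 a{\left(-17 \right)} - p{\left(-56 \right)} = 104 \left(1 - 17\right) - 4 \left(-56\right) \frac{1}{3 - 56} \left(3 + 2 \left(-56\right)\right) = 104 \left(-16\right) - 4 \left(-56\right) \frac{1}{-53} \left(3 - 112\right) = -1664 - 4 \left(-56\right) \left(- \frac{1}{53}\right) \left(-109\right) = -1664 - - \frac{24416}{53} = -1664 + \frac{24416}{53} = - \frac{63776}{53}$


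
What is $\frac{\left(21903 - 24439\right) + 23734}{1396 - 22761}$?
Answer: $- \frac{21198}{21365} \approx -0.99218$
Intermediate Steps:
$\frac{\left(21903 - 24439\right) + 23734}{1396 - 22761} = \frac{\left(21903 - 24439\right) + 23734}{-21365} = \left(-2536 + 23734\right) \left(- \frac{1}{21365}\right) = 21198 \left(- \frac{1}{21365}\right) = - \frac{21198}{21365}$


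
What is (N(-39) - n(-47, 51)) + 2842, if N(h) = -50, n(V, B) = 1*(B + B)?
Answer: 2690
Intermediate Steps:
n(V, B) = 2*B (n(V, B) = 1*(2*B) = 2*B)
(N(-39) - n(-47, 51)) + 2842 = (-50 - 2*51) + 2842 = (-50 - 1*102) + 2842 = (-50 - 102) + 2842 = -152 + 2842 = 2690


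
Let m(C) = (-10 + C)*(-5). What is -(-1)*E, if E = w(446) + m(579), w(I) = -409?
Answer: -3254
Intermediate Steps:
m(C) = 50 - 5*C
E = -3254 (E = -409 + (50 - 5*579) = -409 + (50 - 2895) = -409 - 2845 = -3254)
-(-1)*E = -(-1)*(-3254) = -1*3254 = -3254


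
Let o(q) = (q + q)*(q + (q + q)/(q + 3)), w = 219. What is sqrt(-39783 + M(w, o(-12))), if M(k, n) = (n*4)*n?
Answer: sqrt(160921) ≈ 401.15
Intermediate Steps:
o(q) = 2*q*(q + 2*q/(3 + q)) (o(q) = (2*q)*(q + (2*q)/(3 + q)) = (2*q)*(q + 2*q/(3 + q)) = 2*q*(q + 2*q/(3 + q)))
M(k, n) = 4*n**2 (M(k, n) = (4*n)*n = 4*n**2)
sqrt(-39783 + M(w, o(-12))) = sqrt(-39783 + 4*(2*(-12)**2*(5 - 12)/(3 - 12))**2) = sqrt(-39783 + 4*(2*144*(-7)/(-9))**2) = sqrt(-39783 + 4*(2*144*(-1/9)*(-7))**2) = sqrt(-39783 + 4*224**2) = sqrt(-39783 + 4*50176) = sqrt(-39783 + 200704) = sqrt(160921)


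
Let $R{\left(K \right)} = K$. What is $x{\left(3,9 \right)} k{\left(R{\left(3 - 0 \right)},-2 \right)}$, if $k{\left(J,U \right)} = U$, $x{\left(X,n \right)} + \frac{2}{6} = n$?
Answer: $- \frac{52}{3} \approx -17.333$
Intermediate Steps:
$x{\left(X,n \right)} = - \frac{1}{3} + n$
$x{\left(3,9 \right)} k{\left(R{\left(3 - 0 \right)},-2 \right)} = \left(- \frac{1}{3} + 9\right) \left(-2\right) = \frac{26}{3} \left(-2\right) = - \frac{52}{3}$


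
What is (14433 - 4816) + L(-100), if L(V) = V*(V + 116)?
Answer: 8017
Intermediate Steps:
L(V) = V*(116 + V)
(14433 - 4816) + L(-100) = (14433 - 4816) - 100*(116 - 100) = 9617 - 100*16 = 9617 - 1600 = 8017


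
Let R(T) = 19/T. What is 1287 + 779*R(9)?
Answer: 26384/9 ≈ 2931.6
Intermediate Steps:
1287 + 779*R(9) = 1287 + 779*(19/9) = 1287 + 14801/9 = 26384/9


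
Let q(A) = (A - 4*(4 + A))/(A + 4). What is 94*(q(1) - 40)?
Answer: -20586/5 ≈ -4117.2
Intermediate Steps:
q(A) = (-16 - 3*A)/(4 + A) (q(A) = (A + (-16 - 4*A))/(4 + A) = (-16 - 3*A)/(4 + A))
94*(q(1) - 40) = 94*((-16 - 3*1)/(4 + 1) - 40) = 94*((-16 - 3)/5 - 40) = 94*((1/5)*(-19) - 40) = 94*(-19/5 - 40) = 94*(-219/5) = -20586/5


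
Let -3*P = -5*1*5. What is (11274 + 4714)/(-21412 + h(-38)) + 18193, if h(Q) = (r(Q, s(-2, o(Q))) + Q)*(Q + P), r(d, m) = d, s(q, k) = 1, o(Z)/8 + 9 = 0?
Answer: 261385033/14368 ≈ 18192.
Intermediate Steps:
o(Z) = -72 (o(Z) = -72 + 8*0 = -72 + 0 = -72)
P = 25/3 (P = -(-5*1)*5/3 = -(-5)*5/3 = -⅓*(-25) = 25/3 ≈ 8.3333)
h(Q) = 2*Q*(25/3 + Q) (h(Q) = (Q + Q)*(Q + 25/3) = (2*Q)*(25/3 + Q) = 2*Q*(25/3 + Q))
(11274 + 4714)/(-21412 + h(-38)) + 18193 = (11274 + 4714)/(-21412 + (⅔)*(-38)*(25 + 3*(-38))) + 18193 = 15988/(-21412 + (⅔)*(-38)*(25 - 114)) + 18193 = 15988/(-21412 + (⅔)*(-38)*(-89)) + 18193 = 15988/(-21412 + 6764/3) + 18193 = 15988/(-57472/3) + 18193 = 15988*(-3/57472) + 18193 = -11991/14368 + 18193 = 261385033/14368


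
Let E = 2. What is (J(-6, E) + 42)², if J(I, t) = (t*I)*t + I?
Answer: 144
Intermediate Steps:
J(I, t) = I + I*t² (J(I, t) = (I*t)*t + I = I*t² + I = I + I*t²)
(J(-6, E) + 42)² = (-6*(1 + 2²) + 42)² = (-6*(1 + 4) + 42)² = (-6*5 + 42)² = (-30 + 42)² = 12² = 144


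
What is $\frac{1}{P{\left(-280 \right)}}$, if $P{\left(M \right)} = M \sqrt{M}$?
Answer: $\frac{i \sqrt{70}}{39200} \approx 0.00021343 i$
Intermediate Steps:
$P{\left(M \right)} = M^{\frac{3}{2}}$
$\frac{1}{P{\left(-280 \right)}} = \frac{1}{\left(-280\right)^{\frac{3}{2}}} = \frac{1}{\left(-560\right) i \sqrt{70}} = \frac{i \sqrt{70}}{39200}$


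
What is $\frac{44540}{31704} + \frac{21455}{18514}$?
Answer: $\frac{94051430}{36685491} \approx 2.5637$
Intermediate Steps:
$\frac{44540}{31704} + \frac{21455}{18514} = 44540 \cdot \frac{1}{31704} + 21455 \cdot \frac{1}{18514} = \frac{11135}{7926} + \frac{21455}{18514} = \frac{94051430}{36685491}$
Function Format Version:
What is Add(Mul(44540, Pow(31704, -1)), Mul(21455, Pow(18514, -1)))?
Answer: Rational(94051430, 36685491) ≈ 2.5637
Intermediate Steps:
Add(Mul(44540, Pow(31704, -1)), Mul(21455, Pow(18514, -1))) = Add(Mul(44540, Rational(1, 31704)), Mul(21455, Rational(1, 18514))) = Add(Rational(11135, 7926), Rational(21455, 18514)) = Rational(94051430, 36685491)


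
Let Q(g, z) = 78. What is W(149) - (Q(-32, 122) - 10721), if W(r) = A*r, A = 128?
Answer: 29715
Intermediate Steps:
W(r) = 128*r
W(149) - (Q(-32, 122) - 10721) = 128*149 - (78 - 10721) = 19072 - 1*(-10643) = 19072 + 10643 = 29715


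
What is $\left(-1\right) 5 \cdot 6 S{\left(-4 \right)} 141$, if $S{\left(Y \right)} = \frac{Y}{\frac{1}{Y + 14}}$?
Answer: $169200$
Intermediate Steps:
$S{\left(Y \right)} = Y \left(14 + Y\right)$ ($S{\left(Y \right)} = \frac{Y}{\frac{1}{14 + Y}} = Y \left(14 + Y\right)$)
$\left(-1\right) 5 \cdot 6 S{\left(-4 \right)} 141 = \left(-1\right) 5 \cdot 6 \left(- 4 \left(14 - 4\right)\right) 141 = \left(-5\right) 6 \left(\left(-4\right) 10\right) 141 = \left(-30\right) \left(-40\right) 141 = 1200 \cdot 141 = 169200$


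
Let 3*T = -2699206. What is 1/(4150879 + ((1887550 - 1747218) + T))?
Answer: 3/10174427 ≈ 2.9486e-7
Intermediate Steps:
T = -2699206/3 (T = (1/3)*(-2699206) = -2699206/3 ≈ -8.9974e+5)
1/(4150879 + ((1887550 - 1747218) + T)) = 1/(4150879 + ((1887550 - 1747218) - 2699206/3)) = 1/(4150879 + (140332 - 2699206/3)) = 1/(4150879 - 2278210/3) = 1/(10174427/3) = 3/10174427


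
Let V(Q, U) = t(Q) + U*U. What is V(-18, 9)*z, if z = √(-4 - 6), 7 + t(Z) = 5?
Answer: 79*I*√10 ≈ 249.82*I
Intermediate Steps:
t(Z) = -2 (t(Z) = -7 + 5 = -2)
V(Q, U) = -2 + U² (V(Q, U) = -2 + U*U = -2 + U²)
z = I*√10 (z = √(-10) = I*√10 ≈ 3.1623*I)
V(-18, 9)*z = (-2 + 9²)*(I*√10) = (-2 + 81)*(I*√10) = 79*(I*√10) = 79*I*√10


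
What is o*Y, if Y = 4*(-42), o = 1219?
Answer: -204792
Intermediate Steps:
Y = -168
o*Y = 1219*(-168) = -204792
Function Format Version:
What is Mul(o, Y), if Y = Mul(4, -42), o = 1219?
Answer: -204792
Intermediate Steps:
Y = -168
Mul(o, Y) = Mul(1219, -168) = -204792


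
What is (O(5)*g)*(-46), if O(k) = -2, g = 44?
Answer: 4048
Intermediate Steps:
(O(5)*g)*(-46) = -2*44*(-46) = -88*(-46) = 4048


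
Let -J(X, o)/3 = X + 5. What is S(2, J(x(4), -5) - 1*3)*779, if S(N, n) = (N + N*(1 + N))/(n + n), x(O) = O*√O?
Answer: -1558/21 ≈ -74.190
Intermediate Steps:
x(O) = O^(3/2)
J(X, o) = -15 - 3*X (J(X, o) = -3*(X + 5) = -3*(5 + X) = -15 - 3*X)
S(N, n) = (N + N*(1 + N))/(2*n) (S(N, n) = (N + N*(1 + N))/((2*n)) = (N + N*(1 + N))*(1/(2*n)) = (N + N*(1 + N))/(2*n))
S(2, J(x(4), -5) - 1*3)*779 = ((½)*2*(2 + 2)/((-15 - 3*4^(3/2)) - 1*3))*779 = ((½)*2*4/((-15 - 3*8) - 3))*779 = ((½)*2*4/((-15 - 24) - 3))*779 = ((½)*2*4/(-39 - 3))*779 = ((½)*2*4/(-42))*779 = ((½)*2*(-1/42)*4)*779 = -2/21*779 = -1558/21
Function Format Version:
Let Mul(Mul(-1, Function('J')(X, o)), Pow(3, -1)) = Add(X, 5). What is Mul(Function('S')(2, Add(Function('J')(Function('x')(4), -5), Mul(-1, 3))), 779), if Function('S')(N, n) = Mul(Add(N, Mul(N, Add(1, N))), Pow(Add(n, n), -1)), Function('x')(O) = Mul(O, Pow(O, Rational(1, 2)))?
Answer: Rational(-1558, 21) ≈ -74.190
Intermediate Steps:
Function('x')(O) = Pow(O, Rational(3, 2))
Function('J')(X, o) = Add(-15, Mul(-3, X)) (Function('J')(X, o) = Mul(-3, Add(X, 5)) = Mul(-3, Add(5, X)) = Add(-15, Mul(-3, X)))
Function('S')(N, n) = Mul(Rational(1, 2), Pow(n, -1), Add(N, Mul(N, Add(1, N)))) (Function('S')(N, n) = Mul(Add(N, Mul(N, Add(1, N))), Pow(Mul(2, n), -1)) = Mul(Add(N, Mul(N, Add(1, N))), Mul(Rational(1, 2), Pow(n, -1))) = Mul(Rational(1, 2), Pow(n, -1), Add(N, Mul(N, Add(1, N)))))
Mul(Function('S')(2, Add(Function('J')(Function('x')(4), -5), Mul(-1, 3))), 779) = Mul(Mul(Rational(1, 2), 2, Pow(Add(Add(-15, Mul(-3, Pow(4, Rational(3, 2)))), Mul(-1, 3)), -1), Add(2, 2)), 779) = Mul(Mul(Rational(1, 2), 2, Pow(Add(Add(-15, Mul(-3, 8)), -3), -1), 4), 779) = Mul(Mul(Rational(1, 2), 2, Pow(Add(Add(-15, -24), -3), -1), 4), 779) = Mul(Mul(Rational(1, 2), 2, Pow(Add(-39, -3), -1), 4), 779) = Mul(Mul(Rational(1, 2), 2, Pow(-42, -1), 4), 779) = Mul(Mul(Rational(1, 2), 2, Rational(-1, 42), 4), 779) = Mul(Rational(-2, 21), 779) = Rational(-1558, 21)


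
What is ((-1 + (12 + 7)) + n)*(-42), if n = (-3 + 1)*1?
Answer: -672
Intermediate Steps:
n = -2 (n = -2*1 = -2)
((-1 + (12 + 7)) + n)*(-42) = ((-1 + (12 + 7)) - 2)*(-42) = ((-1 + 19) - 2)*(-42) = (18 - 2)*(-42) = 16*(-42) = -672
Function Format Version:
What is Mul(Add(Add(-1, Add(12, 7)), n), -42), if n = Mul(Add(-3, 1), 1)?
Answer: -672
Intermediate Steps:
n = -2 (n = Mul(-2, 1) = -2)
Mul(Add(Add(-1, Add(12, 7)), n), -42) = Mul(Add(Add(-1, Add(12, 7)), -2), -42) = Mul(Add(Add(-1, 19), -2), -42) = Mul(Add(18, -2), -42) = Mul(16, -42) = -672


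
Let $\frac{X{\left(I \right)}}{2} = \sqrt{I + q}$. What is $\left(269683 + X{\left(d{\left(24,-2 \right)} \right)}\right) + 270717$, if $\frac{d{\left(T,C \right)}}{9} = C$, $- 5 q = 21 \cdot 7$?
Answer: $540400 + \frac{2 i \sqrt{1185}}{5} \approx 5.404 \cdot 10^{5} + 13.77 i$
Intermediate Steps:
$q = - \frac{147}{5}$ ($q = - \frac{21 \cdot 7}{5} = \left(- \frac{1}{5}\right) 147 = - \frac{147}{5} \approx -29.4$)
$d{\left(T,C \right)} = 9 C$
$X{\left(I \right)} = 2 \sqrt{- \frac{147}{5} + I}$ ($X{\left(I \right)} = 2 \sqrt{I - \frac{147}{5}} = 2 \sqrt{- \frac{147}{5} + I}$)
$\left(269683 + X{\left(d{\left(24,-2 \right)} \right)}\right) + 270717 = \left(269683 + \frac{2 \sqrt{-735 + 25 \cdot 9 \left(-2\right)}}{5}\right) + 270717 = \left(269683 + \frac{2 \sqrt{-735 + 25 \left(-18\right)}}{5}\right) + 270717 = \left(269683 + \frac{2 \sqrt{-735 - 450}}{5}\right) + 270717 = \left(269683 + \frac{2 \sqrt{-1185}}{5}\right) + 270717 = \left(269683 + \frac{2 i \sqrt{1185}}{5}\right) + 270717 = 540400 + \frac{2 i \sqrt{1185}}{5}$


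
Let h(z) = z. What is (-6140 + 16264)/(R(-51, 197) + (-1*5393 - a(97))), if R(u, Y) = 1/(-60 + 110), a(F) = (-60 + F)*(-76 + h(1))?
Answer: -506200/130899 ≈ -3.8671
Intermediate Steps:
a(F) = 4500 - 75*F (a(F) = (-60 + F)*(-76 + 1) = (-60 + F)*(-75) = 4500 - 75*F)
R(u, Y) = 1/50
(-6140 + 16264)/(R(-51, 197) + (-1*5393 - a(97))) = (-6140 + 16264)/(1/50 + (-1*5393 - (4500 - 75*97))) = 10124/(1/50 + (-5393 - (4500 - 7275))) = 10124/(1/50 + (-5393 - 1*(-2775))) = 10124/(1/50 + (-5393 + 2775)) = 10124/(1/50 - 2618) = 10124/(-130899/50) = 10124*(-50/130899) = -506200/130899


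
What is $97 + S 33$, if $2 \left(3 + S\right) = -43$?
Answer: $- \frac{1423}{2} \approx -711.5$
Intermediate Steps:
$S = - \frac{49}{2}$ ($S = -3 + \frac{1}{2} \left(-43\right) = -3 - \frac{43}{2} = - \frac{49}{2} \approx -24.5$)
$97 + S 33 = 97 - \frac{1617}{2} = - \frac{1423}{2}$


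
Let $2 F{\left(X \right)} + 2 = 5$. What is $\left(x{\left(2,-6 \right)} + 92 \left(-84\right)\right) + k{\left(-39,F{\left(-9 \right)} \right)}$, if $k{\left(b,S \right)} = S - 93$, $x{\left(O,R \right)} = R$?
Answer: $- \frac{15651}{2} \approx -7825.5$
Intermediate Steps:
$F{\left(X \right)} = \frac{3}{2}$ ($F{\left(X \right)} = -1 + \frac{1}{2} \cdot 5 = -1 + \frac{5}{2} = \frac{3}{2}$)
$k{\left(b,S \right)} = -93 + S$ ($k{\left(b,S \right)} = S - 93 = -93 + S$)
$\left(x{\left(2,-6 \right)} + 92 \left(-84\right)\right) + k{\left(-39,F{\left(-9 \right)} \right)} = \left(-6 + 92 \left(-84\right)\right) + \left(-93 + \frac{3}{2}\right) = \left(-6 - 7728\right) - \frac{183}{2} = -7734 - \frac{183}{2} = - \frac{15651}{2}$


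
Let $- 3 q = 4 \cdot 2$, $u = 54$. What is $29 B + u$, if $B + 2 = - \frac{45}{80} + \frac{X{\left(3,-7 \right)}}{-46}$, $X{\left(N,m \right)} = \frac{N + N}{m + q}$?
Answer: $- \frac{7331}{368} \approx -19.921$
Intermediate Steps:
$q = - \frac{8}{3}$ ($q = - \frac{4 \cdot 2}{3} = \left(- \frac{1}{3}\right) 8 = - \frac{8}{3} \approx -2.6667$)
$X{\left(N,m \right)} = \frac{2 N}{- \frac{8}{3} + m}$ ($X{\left(N,m \right)} = \frac{N + N}{m - \frac{8}{3}} = \frac{2 N}{- \frac{8}{3} + m}$)
$B = - \frac{27203}{10672}$ ($B = -2 - \left(\frac{9}{16} - \frac{6 \cdot 3 \frac{1}{-8 + 3 \left(-7\right)}}{-46}\right) = -2 - \left(\frac{9}{16} - 6 \cdot 3 \frac{1}{-8 - 21} \left(- \frac{1}{46}\right)\right) = -2 - \left(\frac{9}{16} - 6 \cdot 3 \frac{1}{-29} \left(- \frac{1}{46}\right)\right) = -2 - \left(\frac{9}{16} - 6 \cdot 3 \left(- \frac{1}{29}\right) \left(- \frac{1}{46}\right)\right) = -2 - \frac{5859}{10672} = - \frac{27203}{10672} \approx -2.549$)
$29 B + u = 29 \left(- \frac{27203}{10672}\right) + 54 = - \frac{27203}{368} + 54 = - \frac{7331}{368}$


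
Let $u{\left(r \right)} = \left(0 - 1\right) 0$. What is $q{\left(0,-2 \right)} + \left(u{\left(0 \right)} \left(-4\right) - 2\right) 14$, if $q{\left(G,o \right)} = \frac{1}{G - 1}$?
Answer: $-29$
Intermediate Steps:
$q{\left(G,o \right)} = \frac{1}{-1 + G}$
$u{\left(r \right)} = 0$ ($u{\left(r \right)} = \left(-1\right) 0 = 0$)
$q{\left(0,-2 \right)} + \left(u{\left(0 \right)} \left(-4\right) - 2\right) 14 = \frac{1}{-1 + 0} + \left(0 \left(-4\right) - 2\right) 14 = \frac{1}{-1} + \left(0 - 2\right) 14 = -1 - 28 = -29$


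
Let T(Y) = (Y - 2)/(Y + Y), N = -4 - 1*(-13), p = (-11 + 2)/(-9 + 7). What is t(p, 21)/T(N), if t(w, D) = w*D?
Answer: 243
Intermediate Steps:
p = 9/2 (p = -9/(-2) = -9*(-½) = 9/2 ≈ 4.5000)
N = 9 (N = -4 + 13 = 9)
T(Y) = (-2 + Y)/(2*Y) (T(Y) = (-2 + Y)/((2*Y)) = (-2 + Y)*(1/(2*Y)) = (-2 + Y)/(2*Y))
t(w, D) = D*w
t(p, 21)/T(N) = (21*(9/2))/(((½)*(-2 + 9)/9)) = 189/(2*(((½)*(⅑)*7))) = 189/(2*(7/18)) = (189/2)*(18/7) = 243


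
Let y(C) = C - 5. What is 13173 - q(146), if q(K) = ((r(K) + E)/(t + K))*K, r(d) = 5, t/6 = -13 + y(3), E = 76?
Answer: 362931/28 ≈ 12962.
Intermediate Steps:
y(C) = -5 + C
t = -90 (t = 6*(-13 + (-5 + 3)) = 6*(-13 - 2) = 6*(-15) = -90)
q(K) = 81*K/(-90 + K) (q(K) = ((5 + 76)/(-90 + K))*K = (81/(-90 + K))*K = 81*K/(-90 + K))
13173 - q(146) = 13173 - 81*146/(-90 + 146) = 13173 - 81*146/56 = 13173 - 1*5913/28 = 13173 - 5913/28 = 362931/28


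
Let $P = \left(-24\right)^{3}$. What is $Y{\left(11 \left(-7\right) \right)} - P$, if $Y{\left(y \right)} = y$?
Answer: $13747$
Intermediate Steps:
$P = -13824$
$Y{\left(11 \left(-7\right) \right)} - P = 11 \left(-7\right) - -13824 = -77 + 13824 = 13747$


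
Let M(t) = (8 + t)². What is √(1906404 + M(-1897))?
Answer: 5*√218989 ≈ 2339.8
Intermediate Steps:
√(1906404 + M(-1897)) = √(1906404 + (8 - 1897)²) = √(1906404 + (-1889)²) = √(1906404 + 3568321) = √5474725 = 5*√218989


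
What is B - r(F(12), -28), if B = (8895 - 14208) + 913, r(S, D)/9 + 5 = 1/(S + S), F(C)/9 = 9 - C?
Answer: -26129/6 ≈ -4354.8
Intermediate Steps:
F(C) = 81 - 9*C (F(C) = 9*(9 - C) = 81 - 9*C)
r(S, D) = -45 + 9/(2*S) (r(S, D) = -45 + 9/(S + S) = -45 + 9/((2*S)) = -45 + 9*(1/(2*S)) = -45 + 9/(2*S))
B = -4400 (B = -5313 + 913 = -4400)
B - r(F(12), -28) = -4400 - (-45 + 9/(2*(81 - 9*12))) = -4400 - (-45 + 9/(2*(81 - 108))) = -4400 - (-45 + (9/2)/(-27)) = -4400 - (-45 + (9/2)*(-1/27)) = -4400 - (-45 - 1/6) = -4400 - 1*(-271/6) = -4400 + 271/6 = -26129/6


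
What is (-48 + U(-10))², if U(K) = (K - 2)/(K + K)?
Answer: 56169/25 ≈ 2246.8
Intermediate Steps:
U(K) = (-2 + K)/(2*K) (U(K) = (-2 + K)/((2*K)) = (-2 + K)*(1/(2*K)) = (-2 + K)/(2*K))
(-48 + U(-10))² = (-48 + (½)*(-2 - 10)/(-10))² = (-48 + (½)*(-⅒)*(-12))² = (-48 + ⅗)² = (-237/5)² = 56169/25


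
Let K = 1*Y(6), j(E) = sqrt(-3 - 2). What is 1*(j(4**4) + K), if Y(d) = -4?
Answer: -4 + I*sqrt(5) ≈ -4.0 + 2.2361*I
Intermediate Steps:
j(E) = I*sqrt(5) (j(E) = sqrt(-5) = I*sqrt(5))
K = -4 (K = 1*(-4) = -4)
1*(j(4**4) + K) = 1*(I*sqrt(5) - 4) = 1*(-4 + I*sqrt(5)) = -4 + I*sqrt(5)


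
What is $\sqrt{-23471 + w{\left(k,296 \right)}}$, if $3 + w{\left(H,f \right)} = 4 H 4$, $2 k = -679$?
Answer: $i \sqrt{28906} \approx 170.02 i$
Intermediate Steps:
$k = - \frac{679}{2}$ ($k = \frac{1}{2} \left(-679\right) = - \frac{679}{2} \approx -339.5$)
$w{\left(H,f \right)} = -3 + 16 H$ ($w{\left(H,f \right)} = -3 + 4 H 4 = -3 + 16 H$)
$\sqrt{-23471 + w{\left(k,296 \right)}} = \sqrt{-23471 + \left(-3 + 16 \left(- \frac{679}{2}\right)\right)} = \sqrt{-23471 - 5435} = \sqrt{-28906} = i \sqrt{28906}$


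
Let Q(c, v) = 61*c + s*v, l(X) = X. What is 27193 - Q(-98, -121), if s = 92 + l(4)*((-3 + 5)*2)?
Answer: 46239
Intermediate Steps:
s = 108 (s = 92 + 4*((-3 + 5)*2) = 92 + 4*(2*2) = 92 + 4*4 = 92 + 16 = 108)
Q(c, v) = 61*c + 108*v
27193 - Q(-98, -121) = 27193 - (61*(-98) + 108*(-121)) = 27193 - (-5978 - 13068) = 27193 - 1*(-19046) = 27193 + 19046 = 46239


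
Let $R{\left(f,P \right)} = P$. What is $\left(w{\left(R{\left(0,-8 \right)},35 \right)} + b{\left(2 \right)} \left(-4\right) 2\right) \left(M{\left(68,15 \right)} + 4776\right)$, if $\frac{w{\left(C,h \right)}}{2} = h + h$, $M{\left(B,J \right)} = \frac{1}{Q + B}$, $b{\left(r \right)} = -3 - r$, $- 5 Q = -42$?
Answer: $\frac{164199330}{191} \approx 8.5968 \cdot 10^{5}$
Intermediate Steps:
$Q = \frac{42}{5}$ ($Q = \left(- \frac{1}{5}\right) \left(-42\right) = \frac{42}{5} \approx 8.4$)
$M{\left(B,J \right)} = \frac{1}{\frac{42}{5} + B}$
$w{\left(C,h \right)} = 4 h$ ($w{\left(C,h \right)} = 2 \left(h + h\right) = 2 \cdot 2 h = 4 h$)
$\left(w{\left(R{\left(0,-8 \right)},35 \right)} + b{\left(2 \right)} \left(-4\right) 2\right) \left(M{\left(68,15 \right)} + 4776\right) = \left(4 \cdot 35 + \left(-3 - 2\right) \left(-4\right) 2\right) \left(\frac{5}{42 + 5 \cdot 68} + 4776\right) = \left(140 + \left(-3 - 2\right) \left(-4\right) 2\right) \left(\frac{5}{42 + 340} + 4776\right) = \left(140 + \left(-5\right) \left(-4\right) 2\right) \left(\frac{5}{382} + 4776\right) = \left(140 + 20 \cdot 2\right) \left(5 \cdot \frac{1}{382} + 4776\right) = \left(140 + 40\right) \left(\frac{5}{382} + 4776\right) = 180 \cdot \frac{1824437}{382} = \frac{164199330}{191}$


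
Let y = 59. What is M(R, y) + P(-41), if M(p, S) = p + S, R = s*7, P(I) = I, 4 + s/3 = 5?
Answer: 39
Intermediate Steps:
s = 3 (s = -12 + 3*5 = -12 + 15 = 3)
R = 21 (R = 3*7 = 21)
M(p, S) = S + p
M(R, y) + P(-41) = (59 + 21) - 41 = 80 - 41 = 39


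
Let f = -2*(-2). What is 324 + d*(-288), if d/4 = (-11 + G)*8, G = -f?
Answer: 138564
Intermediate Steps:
f = 4
G = -4 (G = -1*4 = -4)
d = -480 (d = 4*((-11 - 4)*8) = 4*(-15*8) = 4*(-120) = -480)
324 + d*(-288) = 324 - 480*(-288) = 324 + 138240 = 138564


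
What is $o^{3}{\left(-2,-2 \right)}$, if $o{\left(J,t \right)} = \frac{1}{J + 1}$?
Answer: $-1$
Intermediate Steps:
$o{\left(J,t \right)} = \frac{1}{1 + J}$
$o^{3}{\left(-2,-2 \right)} = \left(\frac{1}{1 - 2}\right)^{3} = \left(\frac{1}{-1}\right)^{3} = \left(-1\right)^{3} = -1$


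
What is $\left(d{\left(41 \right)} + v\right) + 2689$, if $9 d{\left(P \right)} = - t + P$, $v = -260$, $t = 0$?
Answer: $\frac{21902}{9} \approx 2433.6$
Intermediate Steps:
$d{\left(P \right)} = \frac{P}{9}$ ($d{\left(P \right)} = \frac{\left(-1\right) 0 + P}{9} = \frac{0 + P}{9} = \frac{P}{9}$)
$\left(d{\left(41 \right)} + v\right) + 2689 = \left(\frac{1}{9} \cdot 41 - 260\right) + 2689 = \left(\frac{41}{9} - 260\right) + 2689 = - \frac{2299}{9} + 2689 = \frac{21902}{9}$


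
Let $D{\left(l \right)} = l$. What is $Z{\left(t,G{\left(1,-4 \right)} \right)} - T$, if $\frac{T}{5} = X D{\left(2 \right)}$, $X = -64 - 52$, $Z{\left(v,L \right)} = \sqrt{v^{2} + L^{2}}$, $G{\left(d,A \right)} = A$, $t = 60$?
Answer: $1160 + 4 \sqrt{226} \approx 1220.1$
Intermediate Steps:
$Z{\left(v,L \right)} = \sqrt{L^{2} + v^{2}}$
$X = -116$
$T = -1160$ ($T = 5 \left(\left(-116\right) 2\right) = 5 \left(-232\right) = -1160$)
$Z{\left(t,G{\left(1,-4 \right)} \right)} - T = \sqrt{\left(-4\right)^{2} + 60^{2}} - -1160 = \sqrt{16 + 3600} + 1160 = \sqrt{3616} + 1160 = 4 \sqrt{226} + 1160 = 1160 + 4 \sqrt{226}$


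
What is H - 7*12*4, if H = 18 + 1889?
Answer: 1571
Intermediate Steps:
H = 1907
H - 7*12*4 = 1907 - 7*12*4 = 1907 - 84*4 = 1907 - 1*336 = 1907 - 336 = 1571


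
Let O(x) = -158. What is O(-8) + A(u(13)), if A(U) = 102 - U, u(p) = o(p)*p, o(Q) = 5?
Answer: -121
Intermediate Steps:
u(p) = 5*p
O(-8) + A(u(13)) = -158 + (102 - 5*13) = -158 + (102 - 1*65) = -158 + (102 - 65) = -158 + 37 = -121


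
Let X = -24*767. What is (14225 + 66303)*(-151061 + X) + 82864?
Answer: -13646916768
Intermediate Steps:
X = -18408
(14225 + 66303)*(-151061 + X) + 82864 = (14225 + 66303)*(-151061 - 18408) + 82864 = 80528*(-169469) + 82864 = -13646999632 + 82864 = -13646916768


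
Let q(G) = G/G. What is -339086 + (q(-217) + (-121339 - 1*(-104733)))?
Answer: -355691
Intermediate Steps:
q(G) = 1
-339086 + (q(-217) + (-121339 - 1*(-104733))) = -339086 + (1 + (-121339 - 1*(-104733))) = -339086 + (1 + (-121339 + 104733)) = -339086 + (1 - 16606) = -339086 - 16605 = -355691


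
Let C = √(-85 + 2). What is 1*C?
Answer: I*√83 ≈ 9.1104*I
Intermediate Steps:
C = I*√83 (C = √(-83) = I*√83 ≈ 9.1104*I)
1*C = 1*(I*√83) = I*√83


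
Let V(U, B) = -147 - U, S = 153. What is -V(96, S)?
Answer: 243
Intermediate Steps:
-V(96, S) = -(-147 - 1*96) = -(-147 - 96) = -1*(-243) = 243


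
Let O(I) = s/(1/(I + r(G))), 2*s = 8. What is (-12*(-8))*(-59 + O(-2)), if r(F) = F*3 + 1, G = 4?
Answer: -1440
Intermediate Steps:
r(F) = 1 + 3*F (r(F) = 3*F + 1 = 1 + 3*F)
s = 4 (s = (½)*8 = 4)
O(I) = 52 + 4*I (O(I) = 4/(1/(I + (1 + 3*4))) = 4/(1/(I + (1 + 12))) = 4/(1/(I + 13)) = 4/(1/(13 + I)) = 4*(13 + I) = 52 + 4*I)
(-12*(-8))*(-59 + O(-2)) = (-12*(-8))*(-59 + (52 + 4*(-2))) = 96*(-59 + (52 - 8)) = 96*(-59 + 44) = 96*(-15) = -1440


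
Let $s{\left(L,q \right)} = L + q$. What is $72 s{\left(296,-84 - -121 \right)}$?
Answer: $23976$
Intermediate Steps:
$72 s{\left(296,-84 - -121 \right)} = 72 \left(296 - -37\right) = 72 \left(296 + \left(-84 + 121\right)\right) = 72 \left(296 + 37\right) = 72 \cdot 333 = 23976$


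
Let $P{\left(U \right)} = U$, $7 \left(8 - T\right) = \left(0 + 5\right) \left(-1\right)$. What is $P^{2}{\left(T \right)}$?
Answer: $\frac{3721}{49} \approx 75.939$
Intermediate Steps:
$T = \frac{61}{7}$ ($T = 8 - \frac{\left(0 + 5\right) \left(-1\right)}{7} = 8 - \frac{5 \left(-1\right)}{7} = 8 - - \frac{5}{7} = 8 + \frac{5}{7} = \frac{61}{7} \approx 8.7143$)
$P^{2}{\left(T \right)} = \left(\frac{61}{7}\right)^{2} = \frac{3721}{49}$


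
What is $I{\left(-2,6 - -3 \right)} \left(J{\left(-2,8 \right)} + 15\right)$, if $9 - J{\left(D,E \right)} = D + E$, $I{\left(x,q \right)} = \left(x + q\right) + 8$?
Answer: $270$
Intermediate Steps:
$I{\left(x,q \right)} = 8 + q + x$ ($I{\left(x,q \right)} = \left(q + x\right) + 8 = 8 + q + x$)
$J{\left(D,E \right)} = 9 - D - E$ ($J{\left(D,E \right)} = 9 - \left(D + E\right) = 9 - D - E$)
$I{\left(-2,6 - -3 \right)} \left(J{\left(-2,8 \right)} + 15\right) = \left(8 + \left(6 - -3\right) - 2\right) \left(\left(9 - -2 - 8\right) + 15\right) = \left(8 + \left(6 + 3\right) - 2\right) \left(\left(9 + 2 - 8\right) + 15\right) = \left(8 + 9 - 2\right) \left(3 + 15\right) = 15 \cdot 18 = 270$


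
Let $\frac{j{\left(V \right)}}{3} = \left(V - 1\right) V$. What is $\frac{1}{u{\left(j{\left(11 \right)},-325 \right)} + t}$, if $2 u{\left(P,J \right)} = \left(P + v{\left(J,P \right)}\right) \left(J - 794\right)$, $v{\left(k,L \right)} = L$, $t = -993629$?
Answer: $- \frac{1}{1362899} \approx -7.3373 \cdot 10^{-7}$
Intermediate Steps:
$j{\left(V \right)} = 3 V \left(-1 + V\right)$ ($j{\left(V \right)} = 3 \left(V - 1\right) V = 3 \left(-1 + V\right) V = 3 V \left(-1 + V\right)$)
$u{\left(P,J \right)} = P \left(-794 + J\right)$ ($u{\left(P,J \right)} = \frac{\left(P + P\right) \left(J - 794\right)}{2} = \frac{2 P \left(-794 + J\right)}{2} = P \left(-794 + J\right)$)
$\frac{1}{u{\left(j{\left(11 \right)},-325 \right)} + t} = \frac{1}{3 \cdot 11 \left(-1 + 11\right) \left(-794 - 325\right) - 993629} = \frac{1}{3 \cdot 11 \cdot 10 \left(-1119\right) - 993629} = \frac{1}{330 \left(-1119\right) - 993629} = \frac{1}{-369270 - 993629} = \frac{1}{-1362899} = - \frac{1}{1362899}$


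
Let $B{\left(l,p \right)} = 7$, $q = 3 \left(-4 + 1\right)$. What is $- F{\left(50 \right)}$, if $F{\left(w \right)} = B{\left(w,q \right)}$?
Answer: $-7$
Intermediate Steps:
$q = -9$ ($q = 3 \left(-3\right) = -9$)
$F{\left(w \right)} = 7$
$- F{\left(50 \right)} = \left(-1\right) 7 = -7$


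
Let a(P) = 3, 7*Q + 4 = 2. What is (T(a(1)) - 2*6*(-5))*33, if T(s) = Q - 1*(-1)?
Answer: 14025/7 ≈ 2003.6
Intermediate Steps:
Q = -2/7 (Q = -4/7 + (1/7)*2 = -4/7 + 2/7 = -2/7 ≈ -0.28571)
T(s) = 5/7 (T(s) = -2/7 - 1*(-1) = -2/7 + 1 = 5/7)
(T(a(1)) - 2*6*(-5))*33 = (5/7 - 2*6*(-5))*33 = (5/7 - 12*(-5))*33 = (5/7 + 60)*33 = (425/7)*33 = 14025/7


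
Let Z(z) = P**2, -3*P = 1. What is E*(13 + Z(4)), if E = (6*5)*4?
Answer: 4720/3 ≈ 1573.3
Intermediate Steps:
P = -1/3 (P = -1/3*1 = -1/3 ≈ -0.33333)
E = 120 (E = 30*4 = 120)
Z(z) = 1/9 (Z(z) = (-1/3)**2 = 1/9)
E*(13 + Z(4)) = 120*(13 + 1/9) = 120*(118/9) = 4720/3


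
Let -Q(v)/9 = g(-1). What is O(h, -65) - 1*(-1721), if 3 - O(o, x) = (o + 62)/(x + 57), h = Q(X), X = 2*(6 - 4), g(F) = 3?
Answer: 13827/8 ≈ 1728.4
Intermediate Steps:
X = 4 (X = 2*2 = 4)
Q(v) = -27 (Q(v) = -9*3 = -27)
h = -27
O(o, x) = 3 - (62 + o)/(57 + x) (O(o, x) = 3 - (o + 62)/(x + 57) = 3 - (62 + o)/(57 + x))
O(h, -65) - 1*(-1721) = (109 - 1*(-27) + 3*(-65))/(57 - 65) - 1*(-1721) = (109 + 27 - 195)/(-8) + 1721 = -1/8*(-59) + 1721 = 59/8 + 1721 = 13827/8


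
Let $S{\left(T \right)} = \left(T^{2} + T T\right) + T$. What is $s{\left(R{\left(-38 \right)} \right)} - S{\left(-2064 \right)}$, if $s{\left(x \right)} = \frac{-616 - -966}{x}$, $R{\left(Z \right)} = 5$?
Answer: $-8518058$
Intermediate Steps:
$S{\left(T \right)} = T + 2 T^{2}$ ($S{\left(T \right)} = \left(T^{2} + T^{2}\right) + T = 2 T^{2} + T = T + 2 T^{2}$)
$s{\left(x \right)} = \frac{350}{x}$ ($s{\left(x \right)} = \frac{-616 + 966}{x} = \frac{350}{x}$)
$s{\left(R{\left(-38 \right)} \right)} - S{\left(-2064 \right)} = \frac{350}{5} - - 2064 \left(1 + 2 \left(-2064\right)\right) = 350 \cdot \frac{1}{5} - - 2064 \left(1 - 4128\right) = 70 - \left(-2064\right) \left(-4127\right) = 70 - 8518128 = -8518058$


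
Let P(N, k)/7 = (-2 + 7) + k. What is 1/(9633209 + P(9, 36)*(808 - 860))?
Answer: 1/9618285 ≈ 1.0397e-7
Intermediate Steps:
P(N, k) = 35 + 7*k (P(N, k) = 7*((-2 + 7) + k) = 7*(5 + k) = 35 + 7*k)
1/(9633209 + P(9, 36)*(808 - 860)) = 1/(9633209 + (35 + 7*36)*(808 - 860)) = 1/(9633209 + (35 + 252)*(-52)) = 1/(9633209 + 287*(-52)) = 1/(9633209 - 14924) = 1/9618285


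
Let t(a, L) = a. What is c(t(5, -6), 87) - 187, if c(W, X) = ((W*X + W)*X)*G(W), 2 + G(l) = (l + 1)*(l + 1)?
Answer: 1301333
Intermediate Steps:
G(l) = -2 + (1 + l)² (G(l) = -2 + (l + 1)*(l + 1) = -2 + (1 + l)*(1 + l) = -2 + (1 + l)²)
c(W, X) = X*(-2 + (1 + W)²)*(W + W*X) (c(W, X) = ((W*X + W)*X)*(-2 + (1 + W)²) = ((W + W*X)*X)*(-2 + (1 + W)²) = (X*(W + W*X))*(-2 + (1 + W)²) = X*(-2 + (1 + W)²)*(W + W*X))
c(t(5, -6), 87) - 187 = 5*87*(1 + 87)*(-2 + (1 + 5)²) - 187 = 5*87*88*(-2 + 6²) - 187 = 5*87*88*(-2 + 36) - 187 = 5*87*88*34 - 187 = 1301520 - 187 = 1301333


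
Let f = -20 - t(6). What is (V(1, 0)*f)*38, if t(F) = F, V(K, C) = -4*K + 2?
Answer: 1976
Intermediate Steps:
V(K, C) = 2 - 4*K
f = -26 (f = -20 - 1*6 = -20 - 6 = -26)
(V(1, 0)*f)*38 = ((2 - 4*1)*(-26))*38 = ((2 - 4)*(-26))*38 = -2*(-26)*38 = 52*38 = 1976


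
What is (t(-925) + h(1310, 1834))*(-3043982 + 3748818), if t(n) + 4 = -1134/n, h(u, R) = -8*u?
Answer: -6834488793176/925 ≈ -7.3886e+9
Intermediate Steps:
t(n) = -4 - 1134/n
(t(-925) + h(1310, 1834))*(-3043982 + 3748818) = ((-4 - 1134/(-925)) - 8*1310)*(-3043982 + 3748818) = ((-4 - 1134*(-1/925)) - 10480)*704836 = ((-4 + 1134/925) - 10480)*704836 = (-2566/925 - 10480)*704836 = -9696566/925*704836 = -6834488793176/925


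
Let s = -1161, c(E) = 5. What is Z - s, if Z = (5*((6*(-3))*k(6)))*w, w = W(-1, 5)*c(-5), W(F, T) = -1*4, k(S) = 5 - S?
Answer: -639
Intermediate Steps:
W(F, T) = -4
w = -20 (w = -4*5 = -20)
Z = -1800 (Z = (5*((6*(-3))*(5 - 1*6)))*(-20) = (5*(-18*(5 - 6)))*(-20) = (5*(-18*(-1)))*(-20) = (5*18)*(-20) = 90*(-20) = -1800)
Z - s = -1800 - 1*(-1161) = -1800 + 1161 = -639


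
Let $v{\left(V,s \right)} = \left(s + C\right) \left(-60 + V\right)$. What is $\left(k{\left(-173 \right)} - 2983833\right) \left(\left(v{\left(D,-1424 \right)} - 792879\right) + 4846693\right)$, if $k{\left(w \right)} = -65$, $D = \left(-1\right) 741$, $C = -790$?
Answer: $-17387853974744$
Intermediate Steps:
$D = -741$
$v{\left(V,s \right)} = \left(-790 + s\right) \left(-60 + V\right)$ ($v{\left(V,s \right)} = \left(s - 790\right) \left(-60 + V\right) = \left(-790 + s\right) \left(-60 + V\right)$)
$\left(k{\left(-173 \right)} - 2983833\right) \left(\left(v{\left(D,-1424 \right)} - 792879\right) + 4846693\right) = \left(-65 - 2983833\right) \left(\left(\left(47400 - -585390 - -85440 - -1055184\right) - 792879\right) + 4846693\right) = - 2983898 \left(\left(\left(47400 + 585390 + 85440 + 1055184\right) - 792879\right) + 4846693\right) = - 2983898 \left(\left(1773414 - 792879\right) + 4846693\right) = - 2983898 \left(980535 + 4846693\right) = \left(-2983898\right) 5827228 = -17387853974744$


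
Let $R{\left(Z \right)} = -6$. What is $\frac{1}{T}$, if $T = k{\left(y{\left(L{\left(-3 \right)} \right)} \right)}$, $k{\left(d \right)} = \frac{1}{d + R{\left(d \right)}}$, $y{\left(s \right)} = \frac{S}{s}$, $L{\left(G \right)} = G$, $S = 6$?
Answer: $-8$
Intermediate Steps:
$y{\left(s \right)} = \frac{6}{s}$
$k{\left(d \right)} = \frac{1}{-6 + d}$ ($k{\left(d \right)} = \frac{1}{d - 6} = \frac{1}{-6 + d}$)
$T = - \frac{1}{8}$ ($T = \frac{1}{-6 + \frac{6}{-3}} = \frac{1}{-6 + 6 \left(- \frac{1}{3}\right)} = \frac{1}{-6 - 2} = \frac{1}{-8} = - \frac{1}{8} \approx -0.125$)
$\frac{1}{T} = \frac{1}{- \frac{1}{8}} = -8$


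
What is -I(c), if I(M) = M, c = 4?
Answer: -4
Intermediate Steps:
-I(c) = -1*4 = -4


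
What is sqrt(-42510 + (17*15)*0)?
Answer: I*sqrt(42510) ≈ 206.18*I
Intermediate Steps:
sqrt(-42510 + (17*15)*0) = sqrt(-42510 + 255*0) = sqrt(-42510 + 0) = sqrt(-42510) = I*sqrt(42510)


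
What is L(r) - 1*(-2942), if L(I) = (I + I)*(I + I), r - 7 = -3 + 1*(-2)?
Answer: 2958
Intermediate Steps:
r = 2 (r = 7 + (-3 + 1*(-2)) = 7 + (-3 - 2) = 7 - 5 = 2)
L(I) = 4*I² (L(I) = (2*I)*(2*I) = 4*I²)
L(r) - 1*(-2942) = 4*2² - 1*(-2942) = 4*4 + 2942 = 16 + 2942 = 2958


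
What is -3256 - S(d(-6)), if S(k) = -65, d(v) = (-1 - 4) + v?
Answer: -3191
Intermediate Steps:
d(v) = -5 + v
-3256 - S(d(-6)) = -3256 - 1*(-65) = -3256 + 65 = -3191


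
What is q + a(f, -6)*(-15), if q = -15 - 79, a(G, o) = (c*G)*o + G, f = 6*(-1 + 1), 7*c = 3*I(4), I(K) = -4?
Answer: -94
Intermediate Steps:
c = -12/7 (c = (3*(-4))/7 = (⅐)*(-12) = -12/7 ≈ -1.7143)
f = 0 (f = 6*0 = 0)
a(G, o) = G - 12*G*o/7 (a(G, o) = (-12*G/7)*o + G = -12*G*o/7 + G = G - 12*G*o/7)
q = -94
q + a(f, -6)*(-15) = -94 + ((⅐)*0*(7 - 12*(-6)))*(-15) = -94 + ((⅐)*0*(7 + 72))*(-15) = -94 + ((⅐)*0*79)*(-15) = -94 + 0*(-15) = -94 + 0 = -94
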